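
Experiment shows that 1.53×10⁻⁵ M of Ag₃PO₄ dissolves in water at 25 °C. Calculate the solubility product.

Ksp = 1.48×10⁻¹⁸

Ag₃PO₄(s) ⇌ 3 Ag⁺(aq) + PO₄³⁻(aq)
Let s be the molar solubility. Then [Ag⁺] = 3s and [PO₄³⁻] = s.
Ksp = [Ag⁺]^3[PO₄³⁻] = (3s)^3 · s = 27s^4
Ksp = 27 × (1.53×10⁻⁵)^4 = 1.48×10⁻¹⁸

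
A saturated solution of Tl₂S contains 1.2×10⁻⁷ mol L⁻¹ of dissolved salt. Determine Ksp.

Tl₂S(s) ⇌ 2 Tl⁺(aq) + S²⁻(aq)
Let s be the molar solubility. Then [Tl⁺] = 2s and [S²⁻] = s.
Ksp = [Tl⁺]^2[S²⁻] = (2s)^2 · s = 4s^3
Ksp = 4 × (1.2×10⁻⁷)^3 = 6.9×10⁻²¹

Ksp = 6.9×10⁻²¹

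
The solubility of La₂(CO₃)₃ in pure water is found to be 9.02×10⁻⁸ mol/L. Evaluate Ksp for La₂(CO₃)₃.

La₂(CO₃)₃(s) ⇌ 2 La³⁺(aq) + 3 CO₃²⁻(aq)
With molar solubility s: [La³⁺] = 2s, [CO₃²⁻] = 3s.
Ksp = [La³⁺]^2[CO₃²⁻]^3 = (2s)^2 · (3s)^3 = 108s^5
Ksp = 108 × (9.02×10⁻⁸)^5 = 6.45×10⁻³⁴

Ksp = 6.45×10⁻³⁴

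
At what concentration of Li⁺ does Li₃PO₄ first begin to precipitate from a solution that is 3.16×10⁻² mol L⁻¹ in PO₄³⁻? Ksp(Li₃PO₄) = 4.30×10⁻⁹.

5.14×10⁻³ M

A salt starts to precipitate once the ion product Q reaches its Ksp.
Li₃PO₄(s) ⇌ 3 Li⁺(aq) + PO₄³⁻(aq)
Ksp = [Li⁺]^3[PO₄³⁻] = [Li⁺]^3(3.16×10⁻²)
[Li⁺]^3 = 4.30×10⁻⁹ / (3.16×10⁻²) = 1.36×10⁻⁷
[Li⁺] = 5.14×10⁻³ mol L⁻¹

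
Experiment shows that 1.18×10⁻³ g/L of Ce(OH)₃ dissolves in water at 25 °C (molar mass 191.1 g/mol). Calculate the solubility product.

Ksp = 3.93×10⁻²⁰

Molar solubility s = (1.18×10⁻³ g/L) / (191.1 g/mol) = 6.1748×10⁻⁶ mol/L
Ce(OH)₃(s) ⇌ Ce³⁺(aq) + 3 OH⁻(aq)
With molar solubility s: [Ce³⁺] = s, [OH⁻] = 3s.
Ksp = [Ce³⁺][OH⁻]^3 = s · (3s)^3 = 27s^4
Ksp = 27 × (6.1748×10⁻⁶)^4 = 3.93×10⁻²⁰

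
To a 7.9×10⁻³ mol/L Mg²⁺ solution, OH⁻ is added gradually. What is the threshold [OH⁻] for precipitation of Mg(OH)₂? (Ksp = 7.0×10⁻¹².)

Precipitation begins when Q = Ksp.
Mg(OH)₂(s) ⇌ Mg²⁺(aq) + 2 OH⁻(aq)
Ksp = [Mg²⁺][OH⁻]^2 = [OH⁻]^2(7.9×10⁻³)
[OH⁻]^2 = 7.0×10⁻¹² / (7.9×10⁻³) = 8.9×10⁻¹⁰
[OH⁻] = 3.0×10⁻⁵ mol/L

3.0×10⁻⁵ M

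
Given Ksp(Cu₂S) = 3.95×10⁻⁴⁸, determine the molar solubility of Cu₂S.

9.96×10⁻¹⁷ M

Cu₂S(s) ⇌ 2 Cu⁺(aq) + S²⁻(aq)
Call the molar solubility s, so that [Cu⁺] = 2s and [S²⁻] = s.
Ksp = [Cu⁺]^2[S²⁻] = (2s)^2 · s = 4s^3
4s^3 = 3.95×10⁻⁴⁸  ⇒  s^3 = 9.88×10⁻⁴⁹
s = 9.96×10⁻¹⁷ mol L⁻¹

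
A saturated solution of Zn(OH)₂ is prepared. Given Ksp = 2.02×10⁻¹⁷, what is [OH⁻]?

3.43×10⁻⁶ M

Zn(OH)₂(s) ⇌ Zn²⁺(aq) + 2 OH⁻(aq)
With molar solubility s: [Zn²⁺] = s, [OH⁻] = 2s.
Ksp = [Zn²⁺][OH⁻]^2 = s · (2s)^2 = 4s^3 = 2.02×10⁻¹⁷
s = 1.72×10⁻⁶ mol L⁻¹
[OH⁻] = 2s = 3.43×10⁻⁶ mol L⁻¹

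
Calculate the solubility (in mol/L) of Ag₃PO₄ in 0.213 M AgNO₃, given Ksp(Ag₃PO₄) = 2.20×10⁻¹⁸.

2.28×10⁻¹⁶ M

Ag₃PO₄(s) ⇌ 3 Ag⁺(aq) + PO₄³⁻(aq)
Ag⁺ is already present at 0.213 M. If s mol/L of Ag₃PO₄ dissolves, [PO₄³⁻] = s while [Ag⁺] ≈ 0.213 M.
Ksp = [Ag⁺]^3[PO₄³⁻] = (0.213)^3s
s = 2.20×10⁻¹⁸ / (0.213)^3 = 2.28×10⁻¹⁶
s = 2.28×10⁻¹⁶ M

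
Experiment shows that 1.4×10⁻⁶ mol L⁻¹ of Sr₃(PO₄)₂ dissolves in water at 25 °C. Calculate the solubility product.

Ksp = 5.8×10⁻²⁸

Sr₃(PO₄)₂(s) ⇌ 3 Sr²⁺(aq) + 2 PO₄³⁻(aq)
With molar solubility s: [Sr²⁺] = 3s, [PO₄³⁻] = 2s.
Ksp = [Sr²⁺]^3[PO₄³⁻]^2 = (3s)^3 · (2s)^2 = 108s^5
Ksp = 108 × (1.4×10⁻⁶)^5 = 5.8×10⁻²⁸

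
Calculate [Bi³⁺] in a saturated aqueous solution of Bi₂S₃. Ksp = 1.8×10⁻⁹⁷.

Bi₂S₃(s) ⇌ 2 Bi³⁺(aq) + 3 S²⁻(aq)
With molar solubility s: [Bi³⁺] = 2s, [S²⁻] = 3s.
Ksp = [Bi³⁺]^2[S²⁻]^3 = (2s)^2 · (3s)^3 = 108s^5 = 1.8×10⁻⁹⁷
s = 1.8×10⁻²⁰ mol/L
[Bi³⁺] = 2s = 3.5×10⁻²⁰ mol/L

3.5×10⁻²⁰ M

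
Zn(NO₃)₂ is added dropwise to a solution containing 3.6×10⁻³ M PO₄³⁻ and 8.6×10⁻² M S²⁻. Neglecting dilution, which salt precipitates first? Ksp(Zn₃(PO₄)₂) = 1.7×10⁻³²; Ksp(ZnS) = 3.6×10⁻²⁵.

The threshold for precipitation is Q = Ksp.
For Zn₃(PO₄)₂: [Zn²⁺] = (Ksp/[PO₄³⁻]^2)^(1/3) = 1.1×10⁻⁹ M
For ZnS: [Zn²⁺] = (Ksp/[S²⁻]) = 4.2×10⁻²⁴ M
ZnS requires the lower [Zn²⁺], so it precipitates first.

ZnS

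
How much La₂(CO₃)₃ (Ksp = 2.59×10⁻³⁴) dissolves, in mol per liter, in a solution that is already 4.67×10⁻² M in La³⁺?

1.64×10⁻¹¹ M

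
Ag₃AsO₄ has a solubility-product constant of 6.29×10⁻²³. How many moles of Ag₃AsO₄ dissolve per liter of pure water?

1.24×10⁻⁶ M

Ag₃AsO₄(s) ⇌ 3 Ag⁺(aq) + AsO₄³⁻(aq)
For each mole of Ag₃AsO₄ that dissolves per liter, [Ag⁺] = 3s and [AsO₄³⁻] = s; let s denote this solubility.
Ksp = [Ag⁺]^3[AsO₄³⁻] = (3s)^3 · s = 27s^4
27s^4 = 6.29×10⁻²³  ⇒  s^4 = 2.33×10⁻²⁴
Taking the 4th root, s = 1.24×10⁻⁶ M.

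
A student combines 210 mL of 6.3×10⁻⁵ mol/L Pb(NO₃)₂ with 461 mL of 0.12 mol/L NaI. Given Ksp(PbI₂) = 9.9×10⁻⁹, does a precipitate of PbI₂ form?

Yes

After mixing, V = 210 mL + 461 mL = 671 mL.
[Pb²⁺] = (6.3×10⁻⁵)(210)/671 = 2.0×10⁻⁵ mol/L
[I⁻] = (0.12)(461)/671 = 8.2×10⁻² mol/L
Q = [Pb²⁺][I⁻]^2 = 1.3×10⁻⁷
Because Q > Ksp (1.3×10⁻⁷ vs 9.9×10⁻⁹), a precipitate of PbI₂ forms.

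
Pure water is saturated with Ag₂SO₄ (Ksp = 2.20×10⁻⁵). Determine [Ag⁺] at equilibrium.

3.53×10⁻² M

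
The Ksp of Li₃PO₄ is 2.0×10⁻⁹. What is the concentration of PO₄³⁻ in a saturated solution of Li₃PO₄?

2.9×10⁻³ M

Li₃PO₄(s) ⇌ 3 Li⁺(aq) + PO₄³⁻(aq)
For each mole of Li₃PO₄ that dissolves per liter, [Li⁺] = 3s and [PO₄³⁻] = s; let s denote this solubility.
Ksp = [Li⁺]^3[PO₄³⁻] = (3s)^3 · s = 27s^4 = 2.0×10⁻⁹
s = 2.9×10⁻³ mol/L
[PO₄³⁻] = s = 2.9×10⁻³ mol/L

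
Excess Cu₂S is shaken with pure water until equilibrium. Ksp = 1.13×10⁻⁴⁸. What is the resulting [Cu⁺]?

Cu₂S(s) ⇌ 2 Cu⁺(aq) + S²⁻(aq)
If s mol/L of Cu₂S dissolves, [Cu⁺] = 2s and [S²⁻] = s.
Ksp = [Cu⁺]^2[S²⁻] = (2s)^2 · s = 4s^3 = 1.13×10⁻⁴⁸
s = 6.56×10⁻¹⁷ mol/L
[Cu⁺] = 2s = 1.31×10⁻¹⁶ mol/L

1.31×10⁻¹⁶ M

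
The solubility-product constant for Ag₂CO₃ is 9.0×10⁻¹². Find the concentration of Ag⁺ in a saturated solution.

2.6×10⁻⁴ M

Ag₂CO₃(s) ⇌ 2 Ag⁺(aq) + CO₃²⁻(aq)
With molar solubility s: [Ag⁺] = 2s, [CO₃²⁻] = s.
Ksp = [Ag⁺]^2[CO₃²⁻] = (2s)^2 · s = 4s^3 = 9.0×10⁻¹²
s = 1.3×10⁻⁴ M
[Ag⁺] = 2s = 2.6×10⁻⁴ M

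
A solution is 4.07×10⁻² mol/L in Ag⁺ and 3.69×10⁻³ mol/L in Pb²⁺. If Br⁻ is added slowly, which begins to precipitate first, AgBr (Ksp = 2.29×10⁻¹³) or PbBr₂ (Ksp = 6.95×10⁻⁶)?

Precipitation of each salt begins when its ion product equals Ksp.
For AgBr: [Br⁻] = (Ksp/[Ag⁺]) = 5.63×10⁻¹² mol/L
For PbBr₂: [Br⁻] = (Ksp/[Pb²⁺])^(1/2) = 4.34×10⁻² mol/L
Since AgBr needs less Br⁻ to reach saturation, it precipitates first.

AgBr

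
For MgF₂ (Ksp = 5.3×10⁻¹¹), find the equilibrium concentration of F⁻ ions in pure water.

MgF₂(s) ⇌ Mg²⁺(aq) + 2 F⁻(aq)
For each mole of MgF₂ that dissolves per liter, [Mg²⁺] = s and [F⁻] = 2s; let s denote this solubility.
Ksp = [Mg²⁺][F⁻]^2 = s · (2s)^2 = 4s^3 = 5.3×10⁻¹¹
s = 2.4×10⁻⁴ mol L⁻¹
[F⁻] = 2s = 4.7×10⁻⁴ mol L⁻¹

4.7×10⁻⁴ M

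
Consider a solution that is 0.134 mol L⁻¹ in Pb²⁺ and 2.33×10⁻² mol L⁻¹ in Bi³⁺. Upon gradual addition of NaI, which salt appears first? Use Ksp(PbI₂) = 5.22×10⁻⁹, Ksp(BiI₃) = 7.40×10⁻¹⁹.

BiI₃

A salt starts to precipitate once the ion product Q reaches its Ksp.
For PbI₂: [I⁻] = (Ksp/[Pb²⁺])^(1/2) = 1.97×10⁻⁴ mol L⁻¹
For BiI₃: [I⁻] = (Ksp/[Bi³⁺])^(1/3) = 3.17×10⁻⁶ mol L⁻¹
Since BiI₃ needs less I⁻ to reach saturation, it precipitates first.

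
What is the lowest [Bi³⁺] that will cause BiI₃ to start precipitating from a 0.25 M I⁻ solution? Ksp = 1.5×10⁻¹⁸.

Precipitation of each salt begins when its ion product equals Ksp.
BiI₃(s) ⇌ Bi³⁺(aq) + 3 I⁻(aq)
Ksp = [Bi³⁺][I⁻]^3 = [Bi³⁺](0.25)^3
[Bi³⁺] = 1.5×10⁻¹⁸ / (0.25)^3 = 9.6×10⁻¹⁷
[Bi³⁺] = 9.6×10⁻¹⁷ M

9.6×10⁻¹⁷ M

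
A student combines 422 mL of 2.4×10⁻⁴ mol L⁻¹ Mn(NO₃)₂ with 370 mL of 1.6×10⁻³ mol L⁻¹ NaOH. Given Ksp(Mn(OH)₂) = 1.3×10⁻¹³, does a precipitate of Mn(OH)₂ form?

Yes

Total volume after mixing = 422 + 370 = 792 mL.
[Mn²⁺] = (2.4×10⁻⁴)(422)/792 = 1.3×10⁻⁴ mol L⁻¹
[OH⁻] = (1.6×10⁻³)(370)/792 = 7.5×10⁻⁴ mol L⁻¹
Q = [Mn²⁺][OH⁻]^2 = 7.1×10⁻¹¹
Q = 7.1×10⁻¹¹ > Ksp = 1.3×10⁻¹³, so the solution is supersaturated and Mn(OH)₂ precipitates.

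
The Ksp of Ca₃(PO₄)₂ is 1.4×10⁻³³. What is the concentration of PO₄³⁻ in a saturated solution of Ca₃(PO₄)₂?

2.1×10⁻⁷ M

Ca₃(PO₄)₂(s) ⇌ 3 Ca²⁺(aq) + 2 PO₄³⁻(aq)
For each mole of Ca₃(PO₄)₂ that dissolves per liter, [Ca²⁺] = 3s and [PO₄³⁻] = 2s; let s denote this solubility.
Ksp = [Ca²⁺]^3[PO₄³⁻]^2 = (3s)^3 · (2s)^2 = 108s^5 = 1.4×10⁻³³
s = 1.1×10⁻⁷ M
[PO₄³⁻] = 2s = 2.1×10⁻⁷ M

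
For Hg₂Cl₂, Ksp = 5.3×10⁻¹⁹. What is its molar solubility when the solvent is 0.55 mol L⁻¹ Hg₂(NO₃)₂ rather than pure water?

4.9×10⁻¹⁰ M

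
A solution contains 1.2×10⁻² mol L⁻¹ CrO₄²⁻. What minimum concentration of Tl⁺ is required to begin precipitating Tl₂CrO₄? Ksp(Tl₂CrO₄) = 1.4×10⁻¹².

Precipitation begins when Q = Ksp.
Tl₂CrO₄(s) ⇌ 2 Tl⁺(aq) + CrO₄²⁻(aq)
Ksp = [Tl⁺]^2[CrO₄²⁻] = [Tl⁺]^2(1.2×10⁻²)
[Tl⁺]^2 = 1.4×10⁻¹² / (1.2×10⁻²) = 1.2×10⁻¹⁰
[Tl⁺] = 1.1×10⁻⁵ mol L⁻¹

1.1×10⁻⁵ M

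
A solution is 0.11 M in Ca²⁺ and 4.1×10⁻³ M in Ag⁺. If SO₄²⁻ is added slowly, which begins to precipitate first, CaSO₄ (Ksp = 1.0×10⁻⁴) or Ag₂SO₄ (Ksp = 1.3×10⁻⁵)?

CaSO₄

A salt starts to precipitate once the ion product Q reaches its Ksp.
For CaSO₄: [SO₄²⁻] = (Ksp/[Ca²⁺]) = 9.1×10⁻⁴ M
For Ag₂SO₄: [SO₄²⁻] = (Ksp/[Ag⁺]^2) = 0.77 M
CaSO₄ requires the lower [SO₄²⁻], so it precipitates first.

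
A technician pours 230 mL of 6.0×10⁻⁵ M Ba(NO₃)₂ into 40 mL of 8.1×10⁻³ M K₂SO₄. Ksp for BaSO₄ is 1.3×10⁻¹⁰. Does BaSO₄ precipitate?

Yes

Total volume after mixing = 230 + 40 = 270 mL.
[Ba²⁺] = (6.0×10⁻⁵)(230)/270 = 5.1×10⁻⁵ M
[SO₄²⁻] = (8.1×10⁻³)(40)/270 = 1.2×10⁻³ M
Q = [Ba²⁺][SO₄²⁻] = 6.1×10⁻⁸
Q = 6.1×10⁻⁸ > Ksp = 1.3×10⁻¹⁰, so the solution is supersaturated and BaSO₄ precipitates.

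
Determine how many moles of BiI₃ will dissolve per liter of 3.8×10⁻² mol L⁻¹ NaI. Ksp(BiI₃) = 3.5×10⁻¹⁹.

BiI₃(s) ⇌ Bi³⁺(aq) + 3 I⁻(aq)
The solution already contains I⁻ at 3.8×10⁻² mol L⁻¹. Let s be the molar solubility of BiI₃.
[I⁻] ≈ 3.8×10⁻² mol L⁻¹ (common ion dominates); [Bi³⁺] = s.
Ksp = [Bi³⁺][I⁻]^3 = s(3.8×10⁻²)^3
s = 3.5×10⁻¹⁹ / (3.8×10⁻²)^3 = 6.4×10⁻¹⁵
s = 6.4×10⁻¹⁵ mol L⁻¹

6.4×10⁻¹⁵ M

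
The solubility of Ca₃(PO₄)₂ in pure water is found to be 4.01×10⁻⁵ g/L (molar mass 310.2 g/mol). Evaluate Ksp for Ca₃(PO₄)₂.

Ksp = 3.90×10⁻³³

Molar solubility s = (4.01×10⁻⁵ g/L) / (310.2 g/mol) = 1.2927×10⁻⁷ mol/L
Ca₃(PO₄)₂(s) ⇌ 3 Ca²⁺(aq) + 2 PO₄³⁻(aq)
Call the molar solubility s, so that [Ca²⁺] = 3s and [PO₄³⁻] = 2s.
Ksp = [Ca²⁺]^3[PO₄³⁻]^2 = (3s)^3 · (2s)^2 = 108s^5
Ksp = 108 × (1.2927×10⁻⁷)^5 = 3.90×10⁻³³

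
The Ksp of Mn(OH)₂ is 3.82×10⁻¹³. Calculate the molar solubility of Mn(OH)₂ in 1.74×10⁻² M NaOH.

1.26×10⁻⁹ M

Mn(OH)₂(s) ⇌ Mn²⁺(aq) + 2 OH⁻(aq)
Let s be the solubility of Mn(OH)₂ here. The common ion gives [OH⁻] ≈ 1.74×10⁻² M, and [Mn²⁺] = s.
Ksp = [Mn²⁺][OH⁻]^2 = s(1.74×10⁻²)^2
s = 3.82×10⁻¹³ / (1.74×10⁻²)^2 = 1.26×10⁻⁹
s = 1.26×10⁻⁹ M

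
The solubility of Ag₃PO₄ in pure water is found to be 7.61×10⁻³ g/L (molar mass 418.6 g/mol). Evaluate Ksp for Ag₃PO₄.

Molar solubility s = (7.61×10⁻³ g/L) / (418.6 g/mol) = 1.8180×10⁻⁵ mol/L
Ag₃PO₄(s) ⇌ 3 Ag⁺(aq) + PO₄³⁻(aq)
If s mol/L of Ag₃PO₄ dissolves, [Ag⁺] = 3s and [PO₄³⁻] = s.
Ksp = [Ag⁺]^3[PO₄³⁻] = (3s)^3 · s = 27s^4
Ksp = 27 × (1.8180×10⁻⁵)^4 = 2.95×10⁻¹⁸

Ksp = 2.95×10⁻¹⁸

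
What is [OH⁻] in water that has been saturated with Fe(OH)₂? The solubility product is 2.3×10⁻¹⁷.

3.6×10⁻⁶ M

Fe(OH)₂(s) ⇌ Fe²⁺(aq) + 2 OH⁻(aq)
If s mol/L of Fe(OH)₂ dissolves, [Fe²⁺] = s and [OH⁻] = 2s.
Ksp = [Fe²⁺][OH⁻]^2 = s · (2s)^2 = 4s^3 = 2.3×10⁻¹⁷
s = 1.8×10⁻⁶ mol L⁻¹
[OH⁻] = 2s = 3.6×10⁻⁶ mol L⁻¹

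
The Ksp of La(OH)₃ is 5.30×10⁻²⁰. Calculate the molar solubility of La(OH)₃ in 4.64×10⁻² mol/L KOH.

5.31×10⁻¹⁶ M

La(OH)₃(s) ⇌ La³⁺(aq) + 3 OH⁻(aq)
OH⁻ is already present at 4.64×10⁻² mol/L. If s mol/L of La(OH)₃ dissolves, [La³⁺] = s while [OH⁻] ≈ 4.64×10⁻² mol/L.
Ksp = [La³⁺][OH⁻]^3 = s(4.64×10⁻²)^3
s = 5.30×10⁻²⁰ / (4.64×10⁻²)^3 = 5.31×10⁻¹⁶
s = 5.31×10⁻¹⁶ mol/L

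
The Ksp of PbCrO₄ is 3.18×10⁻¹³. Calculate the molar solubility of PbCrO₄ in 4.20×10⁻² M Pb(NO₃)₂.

PbCrO₄(s) ⇌ Pb²⁺(aq) + CrO₄²⁻(aq)
With Pb²⁺ already at 4.20×10⁻² M and s small, take [Pb²⁺] ≈ 4.20×10⁻² M and [CrO₄²⁻] = s.
Ksp = [Pb²⁺][CrO₄²⁻] = (4.20×10⁻²)s
s = 3.18×10⁻¹³ / (4.20×10⁻²) = 7.57×10⁻¹²
s = 7.57×10⁻¹² M

7.57×10⁻¹² M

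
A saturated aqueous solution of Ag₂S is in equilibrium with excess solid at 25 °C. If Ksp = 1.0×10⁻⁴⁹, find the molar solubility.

2.9×10⁻¹⁷ M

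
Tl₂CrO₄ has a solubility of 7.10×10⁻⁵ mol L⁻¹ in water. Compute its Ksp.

Tl₂CrO₄(s) ⇌ 2 Tl⁺(aq) + CrO₄²⁻(aq)
Call the molar solubility s, so that [Tl⁺] = 2s and [CrO₄²⁻] = s.
Ksp = [Tl⁺]^2[CrO₄²⁻] = (2s)^2 · s = 4s^3
Ksp = 4 × (7.10×10⁻⁵)^3 = 1.43×10⁻¹²

Ksp = 1.43×10⁻¹²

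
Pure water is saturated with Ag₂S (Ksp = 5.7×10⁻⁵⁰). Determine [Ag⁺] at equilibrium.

4.8×10⁻¹⁷ M

Ag₂S(s) ⇌ 2 Ag⁺(aq) + S²⁻(aq)
For each mole of Ag₂S that dissolves per liter, [Ag⁺] = 2s and [S²⁻] = s; let s denote this solubility.
Ksp = [Ag⁺]^2[S²⁻] = (2s)^2 · s = 4s^3 = 5.7×10⁻⁵⁰
s = 2.4×10⁻¹⁷ mol/L
[Ag⁺] = 2s = 4.8×10⁻¹⁷ mol/L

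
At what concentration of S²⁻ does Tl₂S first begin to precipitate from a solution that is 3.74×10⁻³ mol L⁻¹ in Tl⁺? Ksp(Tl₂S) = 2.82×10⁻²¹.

2.02×10⁻¹⁶ M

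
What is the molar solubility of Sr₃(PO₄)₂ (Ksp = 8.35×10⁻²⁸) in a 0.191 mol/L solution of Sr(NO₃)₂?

1.73×10⁻¹³ M

Sr₃(PO₄)₂(s) ⇌ 3 Sr²⁺(aq) + 2 PO₄³⁻(aq)
With Sr²⁺ already at 0.191 mol/L and s small, take [Sr²⁺] ≈ 0.191 mol/L and [PO₄³⁻] = 2s.
Ksp = [Sr²⁺]^3[PO₄³⁻]^2 = (0.191)^3(2s)^2
(2s)^2 = 8.35×10⁻²⁸ / (0.191)^3 = 1.20×10⁻²⁵
s = 1.73×10⁻¹³ mol/L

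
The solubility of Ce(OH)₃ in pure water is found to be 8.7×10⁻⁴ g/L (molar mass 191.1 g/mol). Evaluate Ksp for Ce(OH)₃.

Ksp = 1.2×10⁻²⁰

Convert to molarity: s = 8.7×10⁻⁴ / 191.1 = 4.553×10⁻⁶ mol/L
Ce(OH)₃(s) ⇌ Ce³⁺(aq) + 3 OH⁻(aq)
If s mol/L of Ce(OH)₃ dissolves, [Ce³⁺] = s and [OH⁻] = 3s.
Ksp = [Ce³⁺][OH⁻]^3 = s · (3s)^3 = 27s^4
Ksp = 27 × (4.553×10⁻⁶)^4 = 1.2×10⁻²⁰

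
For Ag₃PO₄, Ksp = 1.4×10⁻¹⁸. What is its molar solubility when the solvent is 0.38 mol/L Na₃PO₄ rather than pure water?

5.1×10⁻⁷ M

Ag₃PO₄(s) ⇌ 3 Ag⁺(aq) + PO₄³⁻(aq)
With PO₄³⁻ already at 0.38 mol/L and s small, take [PO₄³⁻] ≈ 0.38 mol/L and [Ag⁺] = 3s.
Ksp = [Ag⁺]^3[PO₄³⁻] = (3s)^3(0.38)
(3s)^3 = 1.4×10⁻¹⁸ / (0.38) = 3.7×10⁻¹⁸
s = 5.1×10⁻⁷ mol/L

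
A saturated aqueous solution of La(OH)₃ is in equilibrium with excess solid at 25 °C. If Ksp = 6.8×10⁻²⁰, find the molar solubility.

7.1×10⁻⁶ M

La(OH)₃(s) ⇌ La³⁺(aq) + 3 OH⁻(aq)
If s mol/L of La(OH)₃ dissolves, [La³⁺] = s and [OH⁻] = 3s.
Ksp = [La³⁺][OH⁻]^3 = s · (3s)^3 = 27s^4
27s^4 = 6.8×10⁻²⁰  ⇒  s^4 = 2.5×10⁻²¹
s = (2.5×10⁻²¹)^(1/4) = 7.1×10⁻⁶ mol/L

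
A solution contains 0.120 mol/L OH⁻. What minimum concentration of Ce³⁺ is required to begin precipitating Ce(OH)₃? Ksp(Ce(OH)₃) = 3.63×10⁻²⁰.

2.10×10⁻¹⁷ M

A salt starts to precipitate once the ion product Q reaches its Ksp.
Ce(OH)₃(s) ⇌ Ce³⁺(aq) + 3 OH⁻(aq)
Ksp = [Ce³⁺][OH⁻]^3 = [Ce³⁺](0.120)^3
[Ce³⁺] = 3.63×10⁻²⁰ / (0.120)^3 = 2.10×10⁻¹⁷
[Ce³⁺] = 2.10×10⁻¹⁷ mol/L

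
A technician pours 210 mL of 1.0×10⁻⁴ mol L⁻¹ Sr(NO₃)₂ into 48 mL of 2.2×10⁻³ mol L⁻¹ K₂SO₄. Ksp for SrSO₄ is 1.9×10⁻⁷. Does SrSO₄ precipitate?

Total volume after mixing = 210 + 48 = 258 mL.
[Sr²⁺] = (1.0×10⁻⁴)(210)/258 = 8.1×10⁻⁵ mol L⁻¹
[SO₄²⁻] = (2.2×10⁻³)(48)/258 = 4.1×10⁻⁴ mol L⁻¹
Q = [Sr²⁺][SO₄²⁻] = 3.3×10⁻⁸
Since Q (3.3×10⁻⁸) is less than Ksp (1.9×10⁻⁷), no SrSO₄ precipitates.

No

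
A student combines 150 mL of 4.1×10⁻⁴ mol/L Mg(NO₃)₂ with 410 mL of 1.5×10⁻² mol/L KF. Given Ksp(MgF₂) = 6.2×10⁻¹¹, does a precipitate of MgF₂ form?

The combined volume is 560 mL.
[Mg²⁺] = (4.1×10⁻⁴)(150)/560 = 1.1×10⁻⁴ mol/L
[F⁻] = (1.5×10⁻²)(410)/560 = 1.1×10⁻² mol/L
Q = [Mg²⁺][F⁻]^2 = 1.3×10⁻⁸
Since Q (1.3×10⁻⁸) exceeds Ksp (6.2×10⁻¹¹), MgF₂ will precipitate.

Yes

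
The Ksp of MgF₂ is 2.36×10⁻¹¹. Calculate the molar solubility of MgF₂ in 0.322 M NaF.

MgF₂(s) ⇌ Mg²⁺(aq) + 2 F⁻(aq)
F⁻ is already present at 0.322 M. If s mol/L of MgF₂ dissolves, [Mg²⁺] = s while [F⁻] ≈ 0.322 M.
Ksp = [Mg²⁺][F⁻]^2 = s(0.322)^2
s = 2.36×10⁻¹¹ / (0.322)^2 = 2.28×10⁻¹⁰
s = 2.28×10⁻¹⁰ M

2.28×10⁻¹⁰ M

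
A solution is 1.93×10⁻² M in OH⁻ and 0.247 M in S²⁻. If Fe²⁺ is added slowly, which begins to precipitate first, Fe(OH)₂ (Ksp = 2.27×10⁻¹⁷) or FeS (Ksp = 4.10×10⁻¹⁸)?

FeS

The threshold for precipitation is Q = Ksp.
For Fe(OH)₂: [Fe²⁺] = (Ksp/[OH⁻]^2) = 6.09×10⁻¹⁴ M
For FeS: [Fe²⁺] = (Ksp/[S²⁻]) = 1.66×10⁻¹⁷ M
The smaller threshold [Fe²⁺] is reached first, so FeS precipitates first.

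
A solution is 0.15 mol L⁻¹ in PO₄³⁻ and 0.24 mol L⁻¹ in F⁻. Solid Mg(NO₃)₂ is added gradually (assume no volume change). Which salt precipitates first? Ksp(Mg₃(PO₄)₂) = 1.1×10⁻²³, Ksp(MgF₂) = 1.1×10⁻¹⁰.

The threshold for precipitation is Q = Ksp.
For Mg₃(PO₄)₂: [Mg²⁺] = (Ksp/[PO₄³⁻]^2)^(1/3) = 7.9×10⁻⁸ mol L⁻¹
For MgF₂: [Mg²⁺] = (Ksp/[F⁻]^2) = 1.9×10⁻⁹ mol L⁻¹
Since MgF₂ needs less Mg²⁺ to reach saturation, it precipitates first.

MgF₂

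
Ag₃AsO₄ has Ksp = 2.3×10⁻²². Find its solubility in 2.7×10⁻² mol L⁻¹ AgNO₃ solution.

1.2×10⁻¹⁷ M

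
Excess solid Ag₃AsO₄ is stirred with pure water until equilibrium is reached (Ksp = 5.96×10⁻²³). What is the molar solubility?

Ag₃AsO₄(s) ⇌ 3 Ag⁺(aq) + AsO₄³⁻(aq)
With molar solubility s: [Ag⁺] = 3s, [AsO₄³⁻] = s.
Ksp = [Ag⁺]^3[AsO₄³⁻] = (3s)^3 · s = 27s^4
27s^4 = 5.96×10⁻²³  ⇒  s^4 = 2.21×10⁻²⁴
s = (2.21×10⁻²⁴)^(1/4) = 1.22×10⁻⁶ mol L⁻¹

1.22×10⁻⁶ M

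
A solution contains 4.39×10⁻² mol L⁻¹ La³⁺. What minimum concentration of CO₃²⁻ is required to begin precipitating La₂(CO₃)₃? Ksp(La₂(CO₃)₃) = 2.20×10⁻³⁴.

4.85×10⁻¹¹ M

Precipitation begins when Q = Ksp.
La₂(CO₃)₃(s) ⇌ 2 La³⁺(aq) + 3 CO₃²⁻(aq)
Ksp = [La³⁺]^2[CO₃²⁻]^3 = [CO₃²⁻]^3(4.39×10⁻²)^2
[CO₃²⁻]^3 = 2.20×10⁻³⁴ / (4.39×10⁻²)^2 = 1.14×10⁻³¹
[CO₃²⁻] = 4.85×10⁻¹¹ mol L⁻¹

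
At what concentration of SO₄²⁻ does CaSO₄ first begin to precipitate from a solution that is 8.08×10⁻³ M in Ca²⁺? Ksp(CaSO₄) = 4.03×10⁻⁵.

4.99×10⁻³ M

Precipitation begins when Q = Ksp.
CaSO₄(s) ⇌ Ca²⁺(aq) + SO₄²⁻(aq)
Ksp = [Ca²⁺][SO₄²⁻] = [SO₄²⁻](8.08×10⁻³)
[SO₄²⁻] = 4.03×10⁻⁵ / (8.08×10⁻³) = 4.99×10⁻³
[SO₄²⁻] = 4.99×10⁻³ M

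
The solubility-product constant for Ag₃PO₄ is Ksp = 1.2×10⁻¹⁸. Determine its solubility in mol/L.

Ag₃PO₄(s) ⇌ 3 Ag⁺(aq) + PO₄³⁻(aq)
If s mol/L of Ag₃PO₄ dissolves, [Ag⁺] = 3s and [PO₄³⁻] = s.
Ksp = [Ag⁺]^3[PO₄³⁻] = (3s)^3 · s = 27s^4
27s^4 = 1.2×10⁻¹⁸  ⇒  s^4 = 4.4×10⁻²⁰
s = (4.4×10⁻²⁰)^(1/4) = 1.5×10⁻⁵ M

1.5×10⁻⁵ M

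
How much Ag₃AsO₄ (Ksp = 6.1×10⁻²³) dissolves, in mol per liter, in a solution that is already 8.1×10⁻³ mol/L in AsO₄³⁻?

6.5×10⁻⁸ M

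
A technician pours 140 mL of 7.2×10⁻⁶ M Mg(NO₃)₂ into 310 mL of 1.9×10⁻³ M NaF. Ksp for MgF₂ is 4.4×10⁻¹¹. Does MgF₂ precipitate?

After mixing, V = 140 mL + 310 mL = 450 mL.
[Mg²⁺] = (7.2×10⁻⁶)(140)/450 = 2.2×10⁻⁶ M
[F⁻] = (1.9×10⁻³)(310)/450 = 1.3×10⁻³ M
Q = [Mg²⁺][F⁻]^2 = 3.8×10⁻¹²
Q = 3.8×10⁻¹² < Ksp = 4.4×10⁻¹¹, so the solution is unsaturated and no precipitate forms.

No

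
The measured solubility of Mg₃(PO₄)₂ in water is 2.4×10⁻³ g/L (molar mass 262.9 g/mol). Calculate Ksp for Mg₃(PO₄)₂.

Convert to molarity: s = 2.4×10⁻³ / 262.9 = 9.129×10⁻⁶ mol/L
Mg₃(PO₄)₂(s) ⇌ 3 Mg²⁺(aq) + 2 PO₄³⁻(aq)
For each mole of Mg₃(PO₄)₂ that dissolves per liter, [Mg²⁺] = 3s and [PO₄³⁻] = 2s; let s denote this solubility.
Ksp = [Mg²⁺]^3[PO₄³⁻]^2 = (3s)^3 · (2s)^2 = 108s^5
Ksp = 108 × (9.129×10⁻⁶)^5 = 6.8×10⁻²⁴

Ksp = 6.8×10⁻²⁴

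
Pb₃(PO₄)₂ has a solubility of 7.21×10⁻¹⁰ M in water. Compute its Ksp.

Ksp = 2.10×10⁻⁴⁴

Pb₃(PO₄)₂(s) ⇌ 3 Pb²⁺(aq) + 2 PO₄³⁻(aq)
With molar solubility s: [Pb²⁺] = 3s, [PO₄³⁻] = 2s.
Ksp = [Pb²⁺]^3[PO₄³⁻]^2 = (3s)^3 · (2s)^2 = 108s^5
Ksp = 108 × (7.21×10⁻¹⁰)^5 = 2.10×10⁻⁴⁴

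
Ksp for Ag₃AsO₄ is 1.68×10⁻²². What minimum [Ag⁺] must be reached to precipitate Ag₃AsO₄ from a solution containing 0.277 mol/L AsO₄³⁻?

8.46×10⁻⁸ M

The threshold for precipitation is Q = Ksp.
Ag₃AsO₄(s) ⇌ 3 Ag⁺(aq) + AsO₄³⁻(aq)
Ksp = [Ag⁺]^3[AsO₄³⁻] = [Ag⁺]^3(0.277)
[Ag⁺]^3 = 1.68×10⁻²² / (0.277) = 6.06×10⁻²²
[Ag⁺] = 8.46×10⁻⁸ mol/L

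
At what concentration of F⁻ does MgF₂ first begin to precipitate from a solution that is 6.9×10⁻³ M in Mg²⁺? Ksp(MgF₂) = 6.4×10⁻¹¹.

A salt starts to precipitate once the ion product Q reaches its Ksp.
MgF₂(s) ⇌ Mg²⁺(aq) + 2 F⁻(aq)
Ksp = [Mg²⁺][F⁻]^2 = [F⁻]^2(6.9×10⁻³)
[F⁻]^2 = 6.4×10⁻¹¹ / (6.9×10⁻³) = 9.3×10⁻⁹
[F⁻] = 9.6×10⁻⁵ M

9.6×10⁻⁵ M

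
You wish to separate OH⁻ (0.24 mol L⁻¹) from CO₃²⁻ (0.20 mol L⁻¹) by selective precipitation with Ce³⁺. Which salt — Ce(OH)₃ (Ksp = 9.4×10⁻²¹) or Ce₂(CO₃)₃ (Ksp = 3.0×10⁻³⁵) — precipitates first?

Precipitation of each salt begins when its ion product equals Ksp.
For Ce(OH)₃: [Ce³⁺] = (Ksp/[OH⁻]^3) = 6.8×10⁻¹⁹ mol L⁻¹
For Ce₂(CO₃)₃: [Ce³⁺] = (Ksp/[CO₃²⁻]^3)^(1/2) = 6.1×10⁻¹⁷ mol L⁻¹
Ce(OH)₃ requires the lower [Ce³⁺], so it precipitates first.

Ce(OH)₃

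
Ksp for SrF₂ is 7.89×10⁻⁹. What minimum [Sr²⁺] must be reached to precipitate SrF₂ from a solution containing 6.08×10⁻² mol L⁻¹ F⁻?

The threshold for precipitation is Q = Ksp.
SrF₂(s) ⇌ Sr²⁺(aq) + 2 F⁻(aq)
Ksp = [Sr²⁺][F⁻]^2 = [Sr²⁺](6.08×10⁻²)^2
[Sr²⁺] = 7.89×10⁻⁹ / (6.08×10⁻²)^2 = 2.13×10⁻⁶
[Sr²⁺] = 2.13×10⁻⁶ mol L⁻¹

2.13×10⁻⁶ M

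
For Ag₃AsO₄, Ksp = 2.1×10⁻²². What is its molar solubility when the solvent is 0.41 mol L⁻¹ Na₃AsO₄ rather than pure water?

2.7×10⁻⁸ M

Ag₃AsO₄(s) ⇌ 3 Ag⁺(aq) + AsO₄³⁻(aq)
With AsO₄³⁻ already at 0.41 mol L⁻¹ and s small, take [AsO₄³⁻] ≈ 0.41 mol L⁻¹ and [Ag⁺] = 3s.
Ksp = [Ag⁺]^3[AsO₄³⁻] = (3s)^3(0.41)
(3s)^3 = 2.1×10⁻²² / (0.41) = 5.1×10⁻²²
s = 2.7×10⁻⁸ mol L⁻¹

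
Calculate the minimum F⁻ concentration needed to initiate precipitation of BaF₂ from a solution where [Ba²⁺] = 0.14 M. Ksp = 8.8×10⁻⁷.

2.5×10⁻³ M

Each salt precipitates once Q = Ksp for that salt.
BaF₂(s) ⇌ Ba²⁺(aq) + 2 F⁻(aq)
Ksp = [Ba²⁺][F⁻]^2 = [F⁻]^2(0.14)
[F⁻]^2 = 8.8×10⁻⁷ / (0.14) = 6.3×10⁻⁶
[F⁻] = 2.5×10⁻³ M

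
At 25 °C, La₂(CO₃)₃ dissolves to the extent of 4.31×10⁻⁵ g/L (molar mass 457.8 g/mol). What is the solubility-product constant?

Molar solubility s = (4.31×10⁻⁵ g/L) / (457.8 g/mol) = 9.4146×10⁻⁸ mol/L
La₂(CO₃)₃(s) ⇌ 2 La³⁺(aq) + 3 CO₃²⁻(aq)
For each mole of La₂(CO₃)₃ that dissolves per liter, [La³⁺] = 2s and [CO₃²⁻] = 3s; let s denote this solubility.
Ksp = [La³⁺]^2[CO₃²⁻]^3 = (2s)^2 · (3s)^3 = 108s^5
Ksp = 108 × (9.4146×10⁻⁸)^5 = 7.99×10⁻³⁴

Ksp = 7.99×10⁻³⁴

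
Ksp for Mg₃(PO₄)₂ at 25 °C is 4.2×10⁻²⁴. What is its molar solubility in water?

Mg₃(PO₄)₂(s) ⇌ 3 Mg²⁺(aq) + 2 PO₄³⁻(aq)
Call the molar solubility s, so that [Mg²⁺] = 3s and [PO₄³⁻] = 2s.
Ksp = [Mg²⁺]^3[PO₄³⁻]^2 = (3s)^3 · (2s)^2 = 108s^5
108s^5 = 4.2×10⁻²⁴  ⇒  s^5 = 3.9×10⁻²⁶
s = 8.3×10⁻⁶ mol L⁻¹

8.3×10⁻⁶ M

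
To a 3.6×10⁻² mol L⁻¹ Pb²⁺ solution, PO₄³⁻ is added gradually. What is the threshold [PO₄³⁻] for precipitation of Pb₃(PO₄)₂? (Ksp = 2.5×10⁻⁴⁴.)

2.3×10⁻²⁰ M

Each salt precipitates once Q = Ksp for that salt.
Pb₃(PO₄)₂(s) ⇌ 3 Pb²⁺(aq) + 2 PO₄³⁻(aq)
Ksp = [Pb²⁺]^3[PO₄³⁻]^2 = [PO₄³⁻]^2(3.6×10⁻²)^3
[PO₄³⁻]^2 = 2.5×10⁻⁴⁴ / (3.6×10⁻²)^3 = 5.4×10⁻⁴⁰
[PO₄³⁻] = 2.3×10⁻²⁰ mol L⁻¹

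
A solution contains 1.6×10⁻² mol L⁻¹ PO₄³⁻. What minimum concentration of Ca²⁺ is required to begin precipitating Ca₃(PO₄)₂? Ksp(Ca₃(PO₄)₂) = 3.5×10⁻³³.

2.4×10⁻¹⁰ M

Precipitation begins when Q = Ksp.
Ca₃(PO₄)₂(s) ⇌ 3 Ca²⁺(aq) + 2 PO₄³⁻(aq)
Ksp = [Ca²⁺]^3[PO₄³⁻]^2 = [Ca²⁺]^3(1.6×10⁻²)^2
[Ca²⁺]^3 = 3.5×10⁻³³ / (1.6×10⁻²)^2 = 1.4×10⁻²⁹
[Ca²⁺] = 2.4×10⁻¹⁰ mol L⁻¹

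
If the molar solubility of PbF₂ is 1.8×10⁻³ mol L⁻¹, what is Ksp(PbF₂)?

PbF₂(s) ⇌ Pb²⁺(aq) + 2 F⁻(aq)
Call the molar solubility s, so that [Pb²⁺] = s and [F⁻] = 2s.
Ksp = [Pb²⁺][F⁻]^2 = s · (2s)^2 = 4s^3
Ksp = 4 × (1.8×10⁻³)^3 = 2.3×10⁻⁸

Ksp = 2.3×10⁻⁸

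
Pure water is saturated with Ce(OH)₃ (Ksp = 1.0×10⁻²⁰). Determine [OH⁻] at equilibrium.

1.3×10⁻⁵ M

Ce(OH)₃(s) ⇌ Ce³⁺(aq) + 3 OH⁻(aq)
If s mol/L of Ce(OH)₃ dissolves, [Ce³⁺] = s and [OH⁻] = 3s.
Ksp = [Ce³⁺][OH⁻]^3 = s · (3s)^3 = 27s^4 = 1.0×10⁻²⁰
s = 4.4×10⁻⁶ M
[OH⁻] = 3s = 1.3×10⁻⁵ M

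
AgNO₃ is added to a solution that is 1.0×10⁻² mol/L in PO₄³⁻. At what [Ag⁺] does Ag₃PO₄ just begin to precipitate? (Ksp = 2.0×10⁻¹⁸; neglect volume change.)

5.8×10⁻⁶ M

Precipitation of each salt begins when its ion product equals Ksp.
Ag₃PO₄(s) ⇌ 3 Ag⁺(aq) + PO₄³⁻(aq)
Ksp = [Ag⁺]^3[PO₄³⁻] = [Ag⁺]^3(1.0×10⁻²)
[Ag⁺]^3 = 2.0×10⁻¹⁸ / (1.0×10⁻²) = 2.0×10⁻¹⁶
[Ag⁺] = 5.8×10⁻⁶ mol/L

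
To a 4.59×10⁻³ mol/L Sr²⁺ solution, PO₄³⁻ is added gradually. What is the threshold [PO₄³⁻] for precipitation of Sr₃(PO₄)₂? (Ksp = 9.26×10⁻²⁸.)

9.79×10⁻¹¹ M

A salt starts to precipitate once the ion product Q reaches its Ksp.
Sr₃(PO₄)₂(s) ⇌ 3 Sr²⁺(aq) + 2 PO₄³⁻(aq)
Ksp = [Sr²⁺]^3[PO₄³⁻]^2 = [PO₄³⁻]^2(4.59×10⁻³)^3
[PO₄³⁻]^2 = 9.26×10⁻²⁸ / (4.59×10⁻³)^3 = 9.58×10⁻²¹
[PO₄³⁻] = 9.79×10⁻¹¹ mol/L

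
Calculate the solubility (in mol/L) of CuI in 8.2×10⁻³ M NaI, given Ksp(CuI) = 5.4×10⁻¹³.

6.6×10⁻¹¹ M

CuI(s) ⇌ Cu⁺(aq) + I⁻(aq)
Let s be the solubility of CuI here. The common ion gives [I⁻] ≈ 8.2×10⁻³ M, and [Cu⁺] = s.
Ksp = [Cu⁺][I⁻] = s(8.2×10⁻³)
s = 5.4×10⁻¹³ / (8.2×10⁻³) = 6.6×10⁻¹¹
s = 6.6×10⁻¹¹ M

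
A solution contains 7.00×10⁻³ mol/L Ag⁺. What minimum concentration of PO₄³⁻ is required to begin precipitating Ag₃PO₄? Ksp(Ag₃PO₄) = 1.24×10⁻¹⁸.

Precipitation begins when Q = Ksp.
Ag₃PO₄(s) ⇌ 3 Ag⁺(aq) + PO₄³⁻(aq)
Ksp = [Ag⁺]^3[PO₄³⁻] = [PO₄³⁻](7.00×10⁻³)^3
[PO₄³⁻] = 1.24×10⁻¹⁸ / (7.00×10⁻³)^3 = 3.62×10⁻¹²
[PO₄³⁻] = 3.62×10⁻¹² mol/L

3.62×10⁻¹² M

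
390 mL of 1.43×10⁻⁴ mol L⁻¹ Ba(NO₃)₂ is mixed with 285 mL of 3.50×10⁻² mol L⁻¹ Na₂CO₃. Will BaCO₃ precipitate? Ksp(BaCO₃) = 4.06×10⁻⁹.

Total volume after mixing = 390 + 285 = 675 mL.
[Ba²⁺] = (1.43×10⁻⁴)(390)/675 = 8.26×10⁻⁵ mol L⁻¹
[CO₃²⁻] = (3.50×10⁻²)(285)/675 = 1.48×10⁻² mol L⁻¹
Q = [Ba²⁺][CO₃²⁻] = 1.22×10⁻⁶
Since Q (1.22×10⁻⁶) exceeds Ksp (4.06×10⁻⁹), BaCO₃ will precipitate.

Yes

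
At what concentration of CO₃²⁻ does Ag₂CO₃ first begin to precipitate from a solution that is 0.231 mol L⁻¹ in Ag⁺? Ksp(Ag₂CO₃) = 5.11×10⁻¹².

The threshold for precipitation is Q = Ksp.
Ag₂CO₃(s) ⇌ 2 Ag⁺(aq) + CO₃²⁻(aq)
Ksp = [Ag⁺]^2[CO₃²⁻] = [CO₃²⁻](0.231)^2
[CO₃²⁻] = 5.11×10⁻¹² / (0.231)^2 = 9.58×10⁻¹¹
[CO₃²⁻] = 9.58×10⁻¹¹ mol L⁻¹

9.58×10⁻¹¹ M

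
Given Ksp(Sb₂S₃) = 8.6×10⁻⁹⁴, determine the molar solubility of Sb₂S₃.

Sb₂S₃(s) ⇌ 2 Sb³⁺(aq) + 3 S²⁻(aq)
Call the molar solubility s, so that [Sb³⁺] = 2s and [S²⁻] = 3s.
Ksp = [Sb³⁺]^2[S²⁻]^3 = (2s)^2 · (3s)^3 = 108s^5
108s^5 = 8.6×10⁻⁹⁴  ⇒  s^5 = 8.0×10⁻⁹⁶
s = (8.0×10⁻⁹⁶)^(1/5) = 9.6×10⁻²⁰ M

9.6×10⁻²⁰ M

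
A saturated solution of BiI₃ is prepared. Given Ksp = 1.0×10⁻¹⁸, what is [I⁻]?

4.2×10⁻⁵ M

BiI₃(s) ⇌ Bi³⁺(aq) + 3 I⁻(aq)
For each mole of BiI₃ that dissolves per liter, [Bi³⁺] = s and [I⁻] = 3s; let s denote this solubility.
Ksp = [Bi³⁺][I⁻]^3 = s · (3s)^3 = 27s^4 = 1.0×10⁻¹⁸
s = 1.4×10⁻⁵ M
[I⁻] = 3s = 4.2×10⁻⁵ M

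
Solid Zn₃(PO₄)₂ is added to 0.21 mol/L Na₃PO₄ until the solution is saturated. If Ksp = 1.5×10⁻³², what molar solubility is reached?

2.3×10⁻¹¹ M

Zn₃(PO₄)₂(s) ⇌ 3 Zn²⁺(aq) + 2 PO₄³⁻(aq)
PO₄³⁻ is already present at 0.21 mol/L. If s mol/L of Zn₃(PO₄)₂ dissolves, [Zn²⁺] = 3s while [PO₄³⁻] ≈ 0.21 mol/L.
Ksp = [Zn²⁺]^3[PO₄³⁻]^2 = (3s)^3(0.21)^2
(3s)^3 = 1.5×10⁻³² / (0.21)^2 = 3.4×10⁻³¹
s = 2.3×10⁻¹¹ mol/L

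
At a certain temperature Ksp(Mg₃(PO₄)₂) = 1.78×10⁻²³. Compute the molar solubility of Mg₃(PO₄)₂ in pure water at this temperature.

1.11×10⁻⁵ M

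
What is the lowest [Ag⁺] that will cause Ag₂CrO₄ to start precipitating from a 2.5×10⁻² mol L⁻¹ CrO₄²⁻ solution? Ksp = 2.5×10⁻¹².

1.0×10⁻⁵ M

The threshold for precipitation is Q = Ksp.
Ag₂CrO₄(s) ⇌ 2 Ag⁺(aq) + CrO₄²⁻(aq)
Ksp = [Ag⁺]^2[CrO₄²⁻] = [Ag⁺]^2(2.5×10⁻²)
[Ag⁺]^2 = 2.5×10⁻¹² / (2.5×10⁻²) = 1.0×10⁻¹⁰
[Ag⁺] = 1.0×10⁻⁵ mol L⁻¹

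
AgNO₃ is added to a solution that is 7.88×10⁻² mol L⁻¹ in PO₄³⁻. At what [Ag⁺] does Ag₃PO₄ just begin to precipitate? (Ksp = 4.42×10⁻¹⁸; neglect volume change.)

A salt starts to precipitate once the ion product Q reaches its Ksp.
Ag₃PO₄(s) ⇌ 3 Ag⁺(aq) + PO₄³⁻(aq)
Ksp = [Ag⁺]^3[PO₄³⁻] = [Ag⁺]^3(7.88×10⁻²)
[Ag⁺]^3 = 4.42×10⁻¹⁸ / (7.88×10⁻²) = 5.61×10⁻¹⁷
[Ag⁺] = 3.83×10⁻⁶ mol L⁻¹

3.83×10⁻⁶ M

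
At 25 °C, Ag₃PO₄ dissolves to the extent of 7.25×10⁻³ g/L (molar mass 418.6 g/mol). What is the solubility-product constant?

Ksp = 2.43×10⁻¹⁸

Convert to molarity: s = 7.25×10⁻³ / 418.6 = 1.7320×10⁻⁵ mol/L
Ag₃PO₄(s) ⇌ 3 Ag⁺(aq) + PO₄³⁻(aq)
Call the molar solubility s, so that [Ag⁺] = 3s and [PO₄³⁻] = s.
Ksp = [Ag⁺]^3[PO₄³⁻] = (3s)^3 · s = 27s^4
Ksp = 27 × (1.7320×10⁻⁵)^4 = 2.43×10⁻¹⁸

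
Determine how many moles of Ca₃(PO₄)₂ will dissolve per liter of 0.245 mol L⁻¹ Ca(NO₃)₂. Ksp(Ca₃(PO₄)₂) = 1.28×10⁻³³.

1.48×10⁻¹⁶ M

Ca₃(PO₄)₂(s) ⇌ 3 Ca²⁺(aq) + 2 PO₄³⁻(aq)
With Ca²⁺ already at 0.245 mol L⁻¹ and s small, take [Ca²⁺] ≈ 0.245 mol L⁻¹ and [PO₄³⁻] = 2s.
Ksp = [Ca²⁺]^3[PO₄³⁻]^2 = (0.245)^3(2s)^2
(2s)^2 = 1.28×10⁻³³ / (0.245)^3 = 8.70×10⁻³²
s = 1.48×10⁻¹⁶ mol L⁻¹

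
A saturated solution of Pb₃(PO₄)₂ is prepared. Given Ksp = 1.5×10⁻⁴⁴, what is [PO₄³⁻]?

1.3×10⁻⁹ M

Pb₃(PO₄)₂(s) ⇌ 3 Pb²⁺(aq) + 2 PO₄³⁻(aq)
Call the molar solubility s, so that [Pb²⁺] = 3s and [PO₄³⁻] = 2s.
Ksp = [Pb²⁺]^3[PO₄³⁻]^2 = (3s)^3 · (2s)^2 = 108s^5 = 1.5×10⁻⁴⁴
s = 6.7×10⁻¹⁰ M
[PO₄³⁻] = 2s = 1.3×10⁻⁹ M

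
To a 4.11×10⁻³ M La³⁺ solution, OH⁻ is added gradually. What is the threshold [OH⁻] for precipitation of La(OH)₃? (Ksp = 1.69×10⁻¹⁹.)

3.45×10⁻⁶ M

Precipitation begins when Q = Ksp.
La(OH)₃(s) ⇌ La³⁺(aq) + 3 OH⁻(aq)
Ksp = [La³⁺][OH⁻]^3 = [OH⁻]^3(4.11×10⁻³)
[OH⁻]^3 = 1.69×10⁻¹⁹ / (4.11×10⁻³) = 4.11×10⁻¹⁷
[OH⁻] = 3.45×10⁻⁶ M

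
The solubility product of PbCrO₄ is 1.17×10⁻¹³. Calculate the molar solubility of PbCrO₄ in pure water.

PbCrO₄(s) ⇌ Pb²⁺(aq) + CrO₄²⁻(aq)
Let s be the molar solubility. Then [Pb²⁺] = s and [CrO₄²⁻] = s.
Ksp = [Pb²⁺][CrO₄²⁻] = s · s = s^2
s^2 = 1.17×10⁻¹³
Taking the 2nd root, s = 3.42×10⁻⁷ mol L⁻¹.

3.42×10⁻⁷ M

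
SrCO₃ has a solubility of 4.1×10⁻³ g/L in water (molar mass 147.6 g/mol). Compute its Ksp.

Convert to molarity: s = 4.1×10⁻³ / 147.6 = 2.778×10⁻⁵ mol/L
SrCO₃(s) ⇌ Sr²⁺(aq) + CO₃²⁻(aq)
For each mole of SrCO₃ that dissolves per liter, [Sr²⁺] = s and [CO₃²⁻] = s; let s denote this solubility.
Ksp = [Sr²⁺][CO₃²⁻] = s · s = s^2
Ksp = (2.778×10⁻⁵)^2 = 7.7×10⁻¹⁰

Ksp = 7.7×10⁻¹⁰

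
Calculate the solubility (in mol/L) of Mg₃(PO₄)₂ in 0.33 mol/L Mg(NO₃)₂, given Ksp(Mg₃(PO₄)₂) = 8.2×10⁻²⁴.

7.6×10⁻¹² M

Mg₃(PO₄)₂(s) ⇌ 3 Mg²⁺(aq) + 2 PO₄³⁻(aq)
Mg²⁺ is already present at 0.33 mol/L. If s mol/L of Mg₃(PO₄)₂ dissolves, [PO₄³⁻] = 2s while [Mg²⁺] ≈ 0.33 mol/L.
Ksp = [Mg²⁺]^3[PO₄³⁻]^2 = (0.33)^3(2s)^2
(2s)^2 = 8.2×10⁻²⁴ / (0.33)^3 = 2.3×10⁻²²
s = 7.6×10⁻¹² mol/L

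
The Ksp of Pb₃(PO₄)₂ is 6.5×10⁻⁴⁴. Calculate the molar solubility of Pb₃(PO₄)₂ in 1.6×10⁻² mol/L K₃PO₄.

2.1×10⁻¹⁴ M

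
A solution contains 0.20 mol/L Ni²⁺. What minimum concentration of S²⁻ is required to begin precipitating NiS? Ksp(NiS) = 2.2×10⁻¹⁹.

1.1×10⁻¹⁸ M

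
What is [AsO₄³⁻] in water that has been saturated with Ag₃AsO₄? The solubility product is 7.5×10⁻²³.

1.3×10⁻⁶ M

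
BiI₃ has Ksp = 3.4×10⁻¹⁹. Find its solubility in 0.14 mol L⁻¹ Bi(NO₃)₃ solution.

4.5×10⁻⁷ M

BiI₃(s) ⇌ Bi³⁺(aq) + 3 I⁻(aq)
Let s be the solubility of BiI₃ here. The common ion gives [Bi³⁺] ≈ 0.14 mol L⁻¹, and [I⁻] = 3s.
Ksp = [Bi³⁺][I⁻]^3 = (0.14)(3s)^3
(3s)^3 = 3.4×10⁻¹⁹ / (0.14) = 2.4×10⁻¹⁸
s = 4.5×10⁻⁷ mol L⁻¹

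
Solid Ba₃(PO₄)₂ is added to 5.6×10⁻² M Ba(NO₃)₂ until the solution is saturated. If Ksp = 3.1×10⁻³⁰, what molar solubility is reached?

Ba₃(PO₄)₂(s) ⇌ 3 Ba²⁺(aq) + 2 PO₄³⁻(aq)
Let s be the solubility of Ba₃(PO₄)₂ here. The common ion gives [Ba²⁺] ≈ 5.6×10⁻² M, and [PO₄³⁻] = 2s.
Ksp = [Ba²⁺]^3[PO₄³⁻]^2 = (5.6×10⁻²)^3(2s)^2
(2s)^2 = 3.1×10⁻³⁰ / (5.6×10⁻²)^3 = 1.8×10⁻²⁶
s = 6.6×10⁻¹⁴ M

6.6×10⁻¹⁴ M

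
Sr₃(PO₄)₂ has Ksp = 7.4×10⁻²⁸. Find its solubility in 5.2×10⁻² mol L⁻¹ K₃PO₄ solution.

Sr₃(PO₄)₂(s) ⇌ 3 Sr²⁺(aq) + 2 PO₄³⁻(aq)
The solution already contains PO₄³⁻ at 5.2×10⁻² mol L⁻¹. Let s be the molar solubility of Sr₃(PO₄)₂.
[PO₄³⁻] ≈ 5.2×10⁻² mol L⁻¹ (common ion dominates); [Sr²⁺] = 3s.
Ksp = [Sr²⁺]^3[PO₄³⁻]^2 = (3s)^3(5.2×10⁻²)^2
(3s)^3 = 7.4×10⁻²⁸ / (5.2×10⁻²)^2 = 2.7×10⁻²⁵
s = 2.2×10⁻⁹ mol L⁻¹

2.2×10⁻⁹ M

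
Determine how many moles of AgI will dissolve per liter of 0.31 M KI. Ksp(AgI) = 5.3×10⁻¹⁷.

1.7×10⁻¹⁶ M

AgI(s) ⇌ Ag⁺(aq) + I⁻(aq)
The solution already contains I⁻ at 0.31 M. Let s be the molar solubility of AgI.
[I⁻] ≈ 0.31 M (common ion dominates); [Ag⁺] = s.
Ksp = [Ag⁺][I⁻] = s(0.31)
s = 5.3×10⁻¹⁷ / (0.31) = 1.7×10⁻¹⁶
s = 1.7×10⁻¹⁶ M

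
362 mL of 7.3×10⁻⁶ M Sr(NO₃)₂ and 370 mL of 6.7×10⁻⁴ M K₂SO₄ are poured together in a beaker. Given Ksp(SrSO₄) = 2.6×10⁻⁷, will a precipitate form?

After mixing, V = 362 mL + 370 mL = 732 mL.
[Sr²⁺] = (7.3×10⁻⁶)(362)/732 = 3.6×10⁻⁶ M
[SO₄²⁻] = (6.7×10⁻⁴)(370)/732 = 3.4×10⁻⁴ M
Q = [Sr²⁺][SO₄²⁻] = 1.2×10⁻⁹
Q = 1.2×10⁻⁹ < Ksp = 2.6×10⁻⁷, so the solution is unsaturated and no precipitate forms.

No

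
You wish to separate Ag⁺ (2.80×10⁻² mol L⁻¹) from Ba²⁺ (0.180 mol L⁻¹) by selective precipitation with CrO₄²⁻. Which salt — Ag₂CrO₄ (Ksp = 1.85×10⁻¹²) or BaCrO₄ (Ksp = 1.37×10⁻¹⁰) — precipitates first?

Precipitation begins when Q = Ksp.
For Ag₂CrO₄: [CrO₄²⁻] = (Ksp/[Ag⁺]^2) = 2.36×10⁻⁹ mol L⁻¹
For BaCrO₄: [CrO₄²⁻] = (Ksp/[Ba²⁺]) = 7.61×10⁻¹⁰ mol L⁻¹
BaCrO₄ requires the lower [CrO₄²⁻], so it precipitates first.

BaCrO₄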